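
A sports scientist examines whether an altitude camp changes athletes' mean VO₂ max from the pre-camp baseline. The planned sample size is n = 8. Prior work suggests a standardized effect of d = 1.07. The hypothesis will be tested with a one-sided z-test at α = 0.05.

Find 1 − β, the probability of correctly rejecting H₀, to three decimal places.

Noncentrality parameter: δ = d·√n = 1.07 × √8 = 3.0264
Critical value for a one-sided test at α = 0.05: z_α = 1.645.
Power = Φ(δ − 1.645) = Φ(1.382) = 0.9164.

Power ≈ 0.916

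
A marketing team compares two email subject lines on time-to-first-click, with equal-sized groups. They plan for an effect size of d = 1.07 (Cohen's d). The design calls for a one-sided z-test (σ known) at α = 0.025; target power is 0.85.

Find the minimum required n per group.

For power 0.85 need Φ(δ − z_{0.025}) = 0.85, so δ = z_{0.025} + z_{0.15} = 1.960 + 1.036 = 2.996.
δ = d·√(n/2) ⇒ n = 2(δ/d)² = 2 × (2.996 / 1.07)² = 15.68.
Round up to the next whole unit.

n = 16 per group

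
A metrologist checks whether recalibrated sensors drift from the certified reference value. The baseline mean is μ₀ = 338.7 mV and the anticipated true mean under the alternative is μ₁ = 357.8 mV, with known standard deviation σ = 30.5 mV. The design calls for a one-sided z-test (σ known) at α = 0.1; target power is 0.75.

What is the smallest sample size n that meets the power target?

Standardized effect: d = |μ₁ − μ₀| / σ = |357.8 − 338.7| / 30.5 = 0.6262
For power 0.75 need Φ(δ − z_{0.1}) = 0.75, so δ = z_{0.1} + z_{0.25} = 1.282 + 0.674 = 1.956.
δ = d·√n ⇒ n = (δ/d)² = (1.956 / 0.6262)² = 9.76.
Rounding up, n = 10.

n = 10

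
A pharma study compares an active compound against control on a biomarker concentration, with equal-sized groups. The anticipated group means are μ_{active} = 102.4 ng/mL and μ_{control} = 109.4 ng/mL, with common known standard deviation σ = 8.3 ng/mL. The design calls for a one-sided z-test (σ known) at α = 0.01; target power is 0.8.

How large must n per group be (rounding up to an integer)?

n = 29 per group

Standardized effect: d = |μ_{active} − μ_{control}| / σ = |102.4 − 109.4| / 8.3 = 0.8434
Set Φ(δ − 2.326) = 0.8; then δ − 2.326 = Φ⁻¹(0.8) = 0.842, giving δ = 3.168.
δ = d·√(n/2) ⇒ n = 2(δ/d)² = 2 × (3.168 / 0.8434)² = 28.22.
Rounding up, n = 29 per group.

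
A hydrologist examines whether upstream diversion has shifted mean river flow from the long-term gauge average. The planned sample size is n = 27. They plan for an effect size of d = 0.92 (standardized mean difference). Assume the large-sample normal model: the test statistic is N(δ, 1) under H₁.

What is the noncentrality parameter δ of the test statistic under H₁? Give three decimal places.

The noncentrality parameter scales effect size by the design's sample-size factor: δ = d·√n = 0.92 × √27 = 4.7805

δ ≈ 4.780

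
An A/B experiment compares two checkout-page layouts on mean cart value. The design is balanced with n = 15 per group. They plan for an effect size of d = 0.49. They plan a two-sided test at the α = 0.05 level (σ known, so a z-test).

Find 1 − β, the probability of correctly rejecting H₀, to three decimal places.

Power ≈ 0.269

Noncentrality parameter: δ = d·√(n/2) = 0.49 × √(15/2) = 1.3419
Critical value for a two-sided test at α = 0.05: z_{α/2} = 1.960.
Power = Φ(δ − 1.960) + Φ(−δ − 1.960) = Φ(-0.618) + Φ(-3.302) = 0.2683 + 0.0005 = 0.2688.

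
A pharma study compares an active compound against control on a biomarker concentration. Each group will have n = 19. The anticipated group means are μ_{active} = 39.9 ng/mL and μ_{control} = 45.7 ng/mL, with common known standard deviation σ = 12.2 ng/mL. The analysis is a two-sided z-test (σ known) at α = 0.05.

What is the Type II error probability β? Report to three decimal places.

Standardized effect: d = |μ_{active} − μ_{control}| / σ = |39.9 − 45.7| / 12.2 = 0.4754
Noncentrality parameter: δ = d·√(n/2) = 0.4754 × √(19/2) = 1.4653
Critical value for a two-sided test at α = 0.05: z_{α/2} = 1.960.
Power = Φ(δ − 1.960) + Φ(−δ − 1.960) = Φ(-0.495) + Φ(-3.425) = 0.3104 + 0.0003 = 0.3107.
Type II error: β = 1 − power = 1 − 0.3107 = 0.6893.

β ≈ 0.689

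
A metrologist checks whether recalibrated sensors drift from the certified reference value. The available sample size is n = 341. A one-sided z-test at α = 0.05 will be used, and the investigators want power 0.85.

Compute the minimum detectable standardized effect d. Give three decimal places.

d ≈ 0.145

Need Φ(δ − 1.645) = 0.85, so δ = 1.645 + 1.036 = 2.681.
δ = d·√n ⇒ d = δ/√n = 2.681/√341 = 0.1452.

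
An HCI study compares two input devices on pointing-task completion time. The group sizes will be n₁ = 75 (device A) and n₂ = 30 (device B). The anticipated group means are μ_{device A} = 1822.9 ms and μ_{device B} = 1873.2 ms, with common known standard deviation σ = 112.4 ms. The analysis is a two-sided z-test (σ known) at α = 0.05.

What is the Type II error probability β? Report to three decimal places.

Standardized effect: d = |μ_{device A} − μ_{device B}| / σ = |1822.9 − 1873.2| / 112.4 = 0.4475
Noncentrality parameter: δ = d / √(1/n₁ + 1/n₂) = 0.4475 / √(1/75 + 1/30) = 2.0716
Two-sided α = 0.05 → critical value z_{0.025} = 1.960.
Power = Φ(δ − 1.960) + Φ(−δ − 1.960) = Φ(0.112) + Φ(-4.032) = 0.5444 + 0.0000 = 0.5445.
Type II error: β = 1 − power = 1 − 0.5445 = 0.4555.

β ≈ 0.456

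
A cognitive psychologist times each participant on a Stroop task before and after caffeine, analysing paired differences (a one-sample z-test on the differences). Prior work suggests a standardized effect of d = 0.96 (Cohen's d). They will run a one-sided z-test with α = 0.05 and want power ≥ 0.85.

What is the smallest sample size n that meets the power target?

n = 8

Set Φ(δ − 1.645) = 0.85; then δ − 1.645 = Φ⁻¹(0.85) = 1.036, giving δ = 2.681.
δ = d·√n ⇒ n = (δ/d)² = (2.681 / 0.96)² = 7.80.
Round up to the next whole unit.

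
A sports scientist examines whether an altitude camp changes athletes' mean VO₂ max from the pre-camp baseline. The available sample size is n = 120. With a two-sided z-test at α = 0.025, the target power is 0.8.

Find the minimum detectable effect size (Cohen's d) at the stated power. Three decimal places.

d ≈ 0.281

Required noncentrality: δ = z_{0.0125} + z_{0.20} = 2.241 + 0.842 = 3.083.
(The second rejection-region term Φ(−δ − z_{α/2}) is negligible and dropped.)
δ = d·√n ⇒ d = δ/√n = 3.083/√120 = 0.2814.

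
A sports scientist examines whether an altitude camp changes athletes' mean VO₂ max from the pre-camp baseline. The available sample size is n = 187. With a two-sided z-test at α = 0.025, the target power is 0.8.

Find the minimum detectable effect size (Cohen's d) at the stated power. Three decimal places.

Need Φ(δ − 2.241) = 0.8, so δ = 2.241 + 0.842 = 3.083.
(Lower-tail contribution to power is negligible for δ > 0.)
δ = d·√n ⇒ d = δ/√n = 3.083/√187 = 0.2255.

d ≈ 0.225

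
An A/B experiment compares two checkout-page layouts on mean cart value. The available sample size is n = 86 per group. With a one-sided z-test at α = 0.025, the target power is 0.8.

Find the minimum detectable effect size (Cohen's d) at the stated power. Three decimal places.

d ≈ 0.427

Required noncentrality: δ = z_{0.025} + z_{0.20} = 1.960 + 0.842 = 2.802.
δ = d·√(n/2) ⇒ d = δ/√(n/2) = 2.802/√(86/2) = 0.4272.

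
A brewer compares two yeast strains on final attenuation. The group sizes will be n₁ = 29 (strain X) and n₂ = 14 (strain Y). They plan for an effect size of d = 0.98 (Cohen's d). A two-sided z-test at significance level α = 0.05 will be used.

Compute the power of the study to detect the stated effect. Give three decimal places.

Noncentrality parameter: δ = d / √(1/n₁ + 1/n₂) = 0.98 / √(1/29 + 1/14) = 3.0113
Critical value for a two-sided test at α = 0.05: z_{α/2} = 1.960.
Power = Φ(δ − 1.960) + Φ(−δ − 1.960) = Φ(1.051) + Φ(-4.971) = 0.8534 + 0.0000 = 0.8534.

Power ≈ 0.853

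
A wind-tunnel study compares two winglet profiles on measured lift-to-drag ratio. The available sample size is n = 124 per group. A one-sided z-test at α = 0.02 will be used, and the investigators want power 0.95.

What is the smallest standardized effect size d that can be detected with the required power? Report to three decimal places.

Need Φ(δ − 2.054) = 0.95, so δ = 2.054 + 1.645 = 3.699.
δ = d·√(n/2) ⇒ d = δ/√(n/2) = 3.699/√(124/2) = 0.4697.

d ≈ 0.470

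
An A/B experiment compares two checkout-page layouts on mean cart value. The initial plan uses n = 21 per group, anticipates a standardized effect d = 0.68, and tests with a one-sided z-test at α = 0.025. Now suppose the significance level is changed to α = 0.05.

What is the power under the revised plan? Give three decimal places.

δ = d·√(n/2) = 0.68 × √(21/2) = 2.2035 (unchanged). New critical value: z_{0.05} = 1.645.
Revised power = P(Z > 1.645 − δ) = Φ(0.559) = 0.7118.

Power ≈ 0.712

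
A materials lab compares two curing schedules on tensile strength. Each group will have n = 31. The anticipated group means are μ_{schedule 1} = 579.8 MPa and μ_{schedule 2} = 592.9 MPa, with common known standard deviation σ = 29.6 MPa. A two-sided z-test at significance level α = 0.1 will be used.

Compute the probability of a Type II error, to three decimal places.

Standardized effect: d = |μ_{schedule 1} − μ_{schedule 2}| / σ = |579.8 − 592.9| / 29.6 = 0.4426
Noncentrality parameter: δ = d·√(n/2) = 0.4426 × √(31/2) = 1.7424
Critical value for a two-sided test at α = 0.1: z_{α/2} = 1.645.
Power = Φ(δ − 1.645) + Φ(−δ − 1.645) = Φ(0.098) + Φ(-3.387) = 0.5388 + 0.0004 = 0.5392.
Type II error: β = 1 − power = 1 − 0.5392 = 0.4608.

β ≈ 0.461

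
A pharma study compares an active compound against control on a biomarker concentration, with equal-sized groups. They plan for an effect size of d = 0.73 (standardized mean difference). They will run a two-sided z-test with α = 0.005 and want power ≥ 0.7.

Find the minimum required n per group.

For power 0.7 need Φ(δ − z_{0.0025}) = 0.7, so δ = z_{0.0025} + z_{0.30} = 2.807 + 0.524 = 3.331.
(For δ > 0 the lower-tail rejection region contributes negligibly to power, so the one-term inversion is standard.)
δ = d·√(n/2) ⇒ n = 2(δ/d)² = 2 × (3.331 / 0.73)² = 41.65.
Round up to the next whole unit.

n = 42 per group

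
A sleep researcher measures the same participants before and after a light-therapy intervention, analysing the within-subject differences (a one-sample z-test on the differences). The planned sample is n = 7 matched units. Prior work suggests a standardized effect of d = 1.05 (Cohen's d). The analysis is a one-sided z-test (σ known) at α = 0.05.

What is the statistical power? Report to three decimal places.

Power ≈ 0.871

Noncentrality parameter: δ = d·√n = 1.05 × √7 = 2.7780
Critical value for a one-sided test at α = 0.05: z_α = 1.645.
Power = Φ(δ − 1.645) = Φ(1.133) = 0.8714.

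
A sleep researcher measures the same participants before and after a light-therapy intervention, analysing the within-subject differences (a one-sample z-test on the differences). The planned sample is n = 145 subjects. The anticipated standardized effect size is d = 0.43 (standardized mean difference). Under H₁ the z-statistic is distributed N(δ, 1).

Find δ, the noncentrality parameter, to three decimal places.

The noncentrality parameter scales effect size by the design's sample-size factor: δ = d·√n = 0.43 × √145 = 5.1779

δ ≈ 5.178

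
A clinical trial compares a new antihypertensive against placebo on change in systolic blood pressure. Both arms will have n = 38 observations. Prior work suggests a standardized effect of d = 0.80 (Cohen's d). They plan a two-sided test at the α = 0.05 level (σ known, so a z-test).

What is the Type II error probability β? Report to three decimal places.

β ≈ 0.063

Noncentrality parameter: δ = d·√(n/2) = 0.80 × √(38/2) = 3.4871
Critical value for a two-sided test at α = 0.05: z_{α/2} = 1.960.
Power = Φ(δ − 1.960) + Φ(−δ − 1.960) = Φ(1.527) + Φ(-5.447) = 0.9366 + 0.0000 = 0.9366.
Type II error: β = 1 − power = 1 − 0.9366 = 0.0634.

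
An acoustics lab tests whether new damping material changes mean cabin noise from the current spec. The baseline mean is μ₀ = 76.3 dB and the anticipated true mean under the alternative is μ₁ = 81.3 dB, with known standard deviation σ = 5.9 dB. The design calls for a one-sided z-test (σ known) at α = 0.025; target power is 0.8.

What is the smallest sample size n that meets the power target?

n = 11

Standardized effect: d = |μ₁ − μ₀| / σ = |81.3 − 76.3| / 5.9 = 0.8475
For power 0.8 need Φ(δ − z_{0.025}) = 0.8, so δ = z_{0.025} + z_{0.20} = 1.960 + 0.842 = 2.802.
δ = d·√n ⇒ n = (δ/d)² = (2.802 / 0.8475)² = 10.93.
Rounding up, n = 11.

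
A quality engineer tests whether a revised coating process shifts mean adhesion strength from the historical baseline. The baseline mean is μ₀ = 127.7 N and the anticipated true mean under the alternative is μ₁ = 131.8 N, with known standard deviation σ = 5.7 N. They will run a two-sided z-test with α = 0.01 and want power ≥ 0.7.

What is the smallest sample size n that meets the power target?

Standardized effect: d = |μ₁ − μ₀| / σ = |131.8 − 127.7| / 5.7 = 0.7193
For power 0.7 need Φ(δ − z_{0.005}) = 0.7, so δ = z_{0.005} + z_{0.30} = 2.576 + 0.524 = 3.100.
(The Φ(−δ − z_{α/2}) term is vanishingly small for δ > 0 and is dropped in the standard sample-size formula.)
δ = d·√n ⇒ n = (δ/d)² = (3.100 / 0.7193)² = 18.58.
Rounding up, n = 19.

n = 19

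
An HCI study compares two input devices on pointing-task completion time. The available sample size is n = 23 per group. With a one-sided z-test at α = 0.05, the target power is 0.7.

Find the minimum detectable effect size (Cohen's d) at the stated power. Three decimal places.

d ≈ 0.640

Need Φ(δ − 1.645) = 0.7, so δ = 1.645 + 0.524 = 2.169.
δ = d·√(n/2) ⇒ d = δ/√(n/2) = 2.169/√(23/2) = 0.6397.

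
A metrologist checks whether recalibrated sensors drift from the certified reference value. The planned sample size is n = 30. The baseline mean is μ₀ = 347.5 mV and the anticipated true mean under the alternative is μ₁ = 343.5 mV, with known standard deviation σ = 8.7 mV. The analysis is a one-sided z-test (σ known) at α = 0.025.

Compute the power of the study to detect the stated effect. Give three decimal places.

Standardized effect: d = |μ₁ − μ₀| / σ = |343.5 − 347.5| / 8.7 = 0.4598
Noncentrality parameter: δ = d·√n = 0.4598 × √30 = 2.5183
Critical value for a one-sided test at α = 0.025: z_α = 1.960.
Power = Φ(δ − 1.960) = Φ(0.558) = 0.7117.

Power ≈ 0.712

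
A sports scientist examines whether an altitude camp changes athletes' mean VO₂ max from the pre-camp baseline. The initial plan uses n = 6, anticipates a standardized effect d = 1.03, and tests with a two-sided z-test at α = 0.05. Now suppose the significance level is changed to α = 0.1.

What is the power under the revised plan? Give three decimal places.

δ = d·√n = 1.03 × √6 = 2.5230 (unchanged). New critical value: z_{0.05} = 1.645.
Revised power = Φ(δ − 1.645) + Φ(−δ − 1.645) = Φ(0.878) + Φ(-4.168) = 0.8101 + 0.0000 = 0.8101.

Power ≈ 0.810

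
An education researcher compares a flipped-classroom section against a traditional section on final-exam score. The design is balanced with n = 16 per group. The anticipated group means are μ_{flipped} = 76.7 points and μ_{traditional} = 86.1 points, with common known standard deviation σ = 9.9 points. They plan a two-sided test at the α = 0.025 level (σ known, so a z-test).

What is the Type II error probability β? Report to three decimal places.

β ≈ 0.328

Standardized effect: d = |μ_{flipped} − μ_{traditional}| / σ = |76.7 − 86.1| / 9.9 = 0.9495
Noncentrality parameter: δ = d·√(n/2) = 0.9495 × √(16/2) = 2.6856
Two-sided α = 0.025 → critical value z_{0.0125} = 2.241.
Power = Φ(δ − 2.241) + Φ(−δ − 2.241) = Φ(0.444) + Φ(-4.927) = 0.6715 + 0.0000 = 0.6715.
Type II error: β = 1 − power = 1 − 0.6715 = 0.3285.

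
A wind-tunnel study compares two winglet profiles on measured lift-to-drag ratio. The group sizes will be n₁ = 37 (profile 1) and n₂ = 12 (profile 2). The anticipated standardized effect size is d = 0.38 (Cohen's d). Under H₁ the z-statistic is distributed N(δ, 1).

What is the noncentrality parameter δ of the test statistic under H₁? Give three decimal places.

δ = d / √(1/n₁ + 1/n₂) = 0.38 / √(1/37 + 1/12) = 1.1439

δ ≈ 1.144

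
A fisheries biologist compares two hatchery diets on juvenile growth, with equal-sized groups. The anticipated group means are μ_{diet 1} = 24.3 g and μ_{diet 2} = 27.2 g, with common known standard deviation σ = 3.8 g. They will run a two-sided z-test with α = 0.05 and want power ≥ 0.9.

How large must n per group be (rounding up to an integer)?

Standardized effect: d = |μ_{diet 1} − μ_{diet 2}| / σ = |24.3 − 27.2| / 3.8 = 0.7632
For power 0.9 need Φ(δ − z_{0.025}) = 0.9, so δ = z_{0.025} + z_{0.10} = 1.960 + 1.282 = 3.242.
(For δ > 0 the lower-tail rejection region contributes negligibly to power, so the one-term inversion is standard.)
δ = d·√(n/2) ⇒ n = 2(δ/d)² = 2 × (3.242 / 0.7632)² = 36.08.
Round up to the next whole unit.

n = 37 per group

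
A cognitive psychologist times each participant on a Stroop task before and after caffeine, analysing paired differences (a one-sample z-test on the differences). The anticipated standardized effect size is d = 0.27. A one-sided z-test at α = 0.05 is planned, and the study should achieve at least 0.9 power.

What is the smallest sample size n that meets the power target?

For power 0.9 need Φ(δ − z_{0.05}) = 0.9, so δ = z_{0.05} + z_{0.10} = 1.645 + 1.282 = 2.926.
δ = d·√n ⇒ n = (δ/d)² = (2.926 / 0.27)² = 117.47.
Rounding up, n = 118.

n = 118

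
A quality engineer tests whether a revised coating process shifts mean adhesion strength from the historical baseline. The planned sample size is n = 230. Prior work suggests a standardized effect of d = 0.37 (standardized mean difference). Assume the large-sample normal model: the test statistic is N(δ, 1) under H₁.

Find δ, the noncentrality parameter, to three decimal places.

The noncentrality parameter scales effect size by the design's sample-size factor: δ = d·√n = 0.37 × √230 = 5.6113

δ ≈ 5.611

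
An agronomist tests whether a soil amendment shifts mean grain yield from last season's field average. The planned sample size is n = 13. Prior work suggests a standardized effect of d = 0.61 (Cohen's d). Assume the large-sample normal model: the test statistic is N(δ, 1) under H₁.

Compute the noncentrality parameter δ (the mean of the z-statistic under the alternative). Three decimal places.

The noncentrality parameter scales effect size by the design's sample-size factor: δ = d·√n = 0.61 × √13 = 2.1994

δ ≈ 2.199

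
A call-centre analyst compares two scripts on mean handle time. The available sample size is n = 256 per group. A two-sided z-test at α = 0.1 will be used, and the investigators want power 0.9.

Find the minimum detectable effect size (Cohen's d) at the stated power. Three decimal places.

Need Φ(δ − 1.645) = 0.9, so δ = 1.645 + 1.282 = 2.926.
(Lower-tail contribution to power is negligible for δ > 0.)
δ = d·√(n/2) ⇒ d = δ/√(n/2) = 2.926/√(256/2) = 0.2587.

d ≈ 0.259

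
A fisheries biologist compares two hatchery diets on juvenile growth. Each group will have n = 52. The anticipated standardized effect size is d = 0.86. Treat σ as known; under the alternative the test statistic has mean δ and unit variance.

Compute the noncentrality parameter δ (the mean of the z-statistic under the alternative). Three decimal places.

δ ≈ 4.385

δ = d·√(n/2) = 0.86 × √(52/2) = 4.3852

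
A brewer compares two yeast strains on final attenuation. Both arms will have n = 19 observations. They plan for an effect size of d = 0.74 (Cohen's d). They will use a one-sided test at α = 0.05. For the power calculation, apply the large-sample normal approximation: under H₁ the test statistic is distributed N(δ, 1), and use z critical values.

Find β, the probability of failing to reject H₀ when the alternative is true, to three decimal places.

Noncentrality parameter: λ = d·√(n/2) = 0.74 × √(19/2) = 2.2808
Critical value for a one-sided test at α = 0.05: z_α = 1.645.
Power = P(Z > 1.645 − λ) = Φ(0.636) = 0.7376.
Type II error: β = 1 − power = 1 − 0.7376 = 0.2624.

β ≈ 0.262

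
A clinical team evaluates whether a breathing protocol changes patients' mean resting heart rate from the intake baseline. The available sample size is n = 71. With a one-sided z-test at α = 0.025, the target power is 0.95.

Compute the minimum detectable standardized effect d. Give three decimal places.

d ≈ 0.428

Need Φ(δ − 1.960) = 0.95, so δ = 1.960 + 1.645 = 3.605.
δ = d·√n ⇒ d = δ/√n = 3.605/√71 = 0.4278.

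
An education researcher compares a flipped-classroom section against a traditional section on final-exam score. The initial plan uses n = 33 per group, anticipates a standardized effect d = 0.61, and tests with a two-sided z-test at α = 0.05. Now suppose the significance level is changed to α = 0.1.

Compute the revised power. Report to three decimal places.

δ = d·√(n/2) = 0.61 × √(33/2) = 2.4778 (unchanged). New critical value: z_{0.05} = 1.645.
Revised power = Φ(δ − 1.645) + Φ(−δ − 1.645) = Φ(0.833) + Φ(-4.123) = 0.7976 + 0.0000 = 0.7976.

Power ≈ 0.798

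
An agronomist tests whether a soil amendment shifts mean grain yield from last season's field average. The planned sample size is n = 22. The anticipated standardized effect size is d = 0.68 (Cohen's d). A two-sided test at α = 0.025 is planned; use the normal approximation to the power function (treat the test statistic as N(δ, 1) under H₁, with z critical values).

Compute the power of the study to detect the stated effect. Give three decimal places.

Power ≈ 0.828

Noncentrality parameter: δ = d·√n = 0.68 × √22 = 3.1895
Critical value for a two-sided test at α = 0.025: z_{α/2} = 2.241.
Power = Φ(δ − 2.241) + Φ(−δ − 2.241) = Φ(0.948) + Φ(-5.431) = 0.8285 + 0.0000 = 0.8285.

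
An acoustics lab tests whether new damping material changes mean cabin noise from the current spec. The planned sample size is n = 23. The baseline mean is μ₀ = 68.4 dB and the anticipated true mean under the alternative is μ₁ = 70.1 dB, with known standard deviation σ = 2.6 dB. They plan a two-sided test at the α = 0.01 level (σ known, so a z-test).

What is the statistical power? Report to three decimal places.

Power ≈ 0.712

Standardized effect: d = |μ₁ − μ₀| / σ = |70.1 − 68.4| / 2.6 = 0.6538
Noncentrality parameter: δ = d·√n = 0.6538 × √23 = 3.1357
Critical value for a two-sided test at α = 0.01: z_{α/2} = 2.576.
Power = Φ(δ − 2.576) + Φ(−δ − 2.576) = Φ(0.560) + Φ(-5.712) = 0.7122 + 0.0000 = 0.7122.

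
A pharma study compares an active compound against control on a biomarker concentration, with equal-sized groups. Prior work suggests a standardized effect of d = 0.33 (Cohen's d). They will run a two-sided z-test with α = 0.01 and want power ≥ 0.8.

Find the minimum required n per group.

n = 215 per group

For power 0.8 need Φ(δ − z_{0.005}) = 0.8, so δ = z_{0.005} + z_{0.20} = 2.576 + 0.842 = 3.417.
(The Φ(−δ − z_{α/2}) term is vanishingly small for δ > 0 and is dropped in the standard sample-size formula.)
δ = d·√(n/2) ⇒ n = 2(δ/d)² = 2 × (3.417 / 0.33)² = 214.49.
Rounding up, n = 215 per group.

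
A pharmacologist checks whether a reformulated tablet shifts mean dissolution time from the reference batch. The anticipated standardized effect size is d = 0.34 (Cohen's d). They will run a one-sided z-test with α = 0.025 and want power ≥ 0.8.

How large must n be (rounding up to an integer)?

Set Φ(δ − 1.960) = 0.8; then δ − 1.960 = Φ⁻¹(0.8) = 0.842, giving δ = 2.802.
δ = d·√n ⇒ n = (δ/d)² = (2.802 / 0.34)² = 67.90.
Rounding up, n = 68.

n = 68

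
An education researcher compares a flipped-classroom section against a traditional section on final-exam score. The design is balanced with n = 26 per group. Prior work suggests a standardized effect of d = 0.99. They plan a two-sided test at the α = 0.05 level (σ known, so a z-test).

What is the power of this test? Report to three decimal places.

Power ≈ 0.946

Noncentrality parameter: λ = d·√(n/2) = 0.99 × √(26/2) = 3.5695
Two-sided α = 0.05 → critical value z_{0.025} = 1.960.
Power = Φ(λ − 1.960) + Φ(−λ − 1.960) = Φ(1.610) + Φ(-5.529) = 0.9462 + 0.0000 = 0.9462.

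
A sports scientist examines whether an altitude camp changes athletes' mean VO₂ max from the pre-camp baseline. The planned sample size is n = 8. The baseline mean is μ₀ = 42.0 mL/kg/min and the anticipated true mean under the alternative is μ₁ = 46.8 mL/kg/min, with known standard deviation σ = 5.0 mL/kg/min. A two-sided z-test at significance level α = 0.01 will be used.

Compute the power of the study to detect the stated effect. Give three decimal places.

Standardized effect: d = |μ₁ − μ₀| / σ = |46.8 − 42.0| / 5.0 = 0.9600
Noncentrality parameter: δ = d·√n = 0.9600 × √8 = 2.7153
Critical value for a two-sided test at α = 0.01: z_{α/2} = 2.576.
Power = Φ(δ − 2.576) + Φ(−δ − 2.576) = Φ(0.139) + Φ(-5.291) = 0.5555 + 0.0000 = 0.5555.

Power ≈ 0.555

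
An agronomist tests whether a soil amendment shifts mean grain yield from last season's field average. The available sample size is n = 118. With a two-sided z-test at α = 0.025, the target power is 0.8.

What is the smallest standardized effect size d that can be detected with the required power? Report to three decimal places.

d ≈ 0.284

Required noncentrality: δ = z_{0.0125} + z_{0.20} = 2.241 + 0.842 = 3.083.
(Lower-tail contribution to power is negligible for δ > 0.)
δ = d·√n ⇒ d = δ/√n = 3.083/√118 = 0.2838.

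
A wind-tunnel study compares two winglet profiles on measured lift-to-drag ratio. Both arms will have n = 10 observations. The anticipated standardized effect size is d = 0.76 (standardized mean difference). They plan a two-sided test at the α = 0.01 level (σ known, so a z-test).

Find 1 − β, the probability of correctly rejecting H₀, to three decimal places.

Noncentrality parameter: δ = d·√(n/2) = 0.76 × √(10/2) = 1.6994
Two-sided α = 0.01 → critical value z_{0.005} = 2.576.
Power = Φ(δ − 2.576) + Φ(−δ − 2.576) = Φ(-0.876) + Φ(-4.275) = 0.1904 + 0.0000 = 0.1904.

Power ≈ 0.190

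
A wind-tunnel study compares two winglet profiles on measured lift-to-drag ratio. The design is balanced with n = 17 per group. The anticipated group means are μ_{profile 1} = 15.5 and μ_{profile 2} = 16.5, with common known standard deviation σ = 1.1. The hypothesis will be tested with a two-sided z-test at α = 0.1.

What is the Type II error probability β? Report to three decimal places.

Standardized effect: d = |μ_{profile 1} − μ_{profile 2}| / σ = |15.5 − 16.5| / 1.1 = 0.9091
Noncentrality parameter: δ = d·√(n/2) = 0.9091 × √(17/2) = 2.6504
Two-sided α = 0.1 → critical value z_{0.05} = 1.645.
Power = Φ(δ − 1.645) + Φ(−δ − 1.645) = Φ(1.006) + Φ(-4.295) = 0.8427 + 0.0000 = 0.8427.
Type II error: β = 1 − power = 1 − 0.8427 = 0.1573.

β ≈ 0.157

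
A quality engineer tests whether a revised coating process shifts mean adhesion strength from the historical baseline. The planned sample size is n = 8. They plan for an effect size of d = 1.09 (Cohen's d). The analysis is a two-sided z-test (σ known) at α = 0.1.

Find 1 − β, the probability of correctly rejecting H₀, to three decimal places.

Power ≈ 0.925

Noncentrality parameter: δ = d·√n = 1.09 × √8 = 3.0830
Critical value for a two-sided test at α = 0.1: z_{α/2} = 1.645.
Power = Φ(δ − 1.645) + Φ(−δ − 1.645) = Φ(1.438) + Φ(-4.728) = 0.9248 + 0.0000 = 0.9248.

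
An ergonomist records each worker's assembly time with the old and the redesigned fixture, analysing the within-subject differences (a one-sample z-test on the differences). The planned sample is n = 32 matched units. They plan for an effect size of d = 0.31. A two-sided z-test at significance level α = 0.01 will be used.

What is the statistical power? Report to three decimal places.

Power ≈ 0.205

Noncentrality parameter: δ = d·√n = 0.31 × √32 = 1.7536
Two-sided α = 0.01 → critical value z_{0.005} = 2.576.
Power = Φ(δ − 2.576) + Φ(−δ − 2.576) = Φ(-0.822) + Φ(-4.329) = 0.2055 + 0.0000 = 0.2055.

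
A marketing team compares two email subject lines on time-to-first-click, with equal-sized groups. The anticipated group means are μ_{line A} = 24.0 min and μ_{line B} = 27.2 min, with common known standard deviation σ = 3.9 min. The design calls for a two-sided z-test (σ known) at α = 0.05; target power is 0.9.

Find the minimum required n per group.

Standardized effect: d = |μ_{line A} − μ_{line B}| / σ = |24.0 − 27.2| / 3.9 = 0.8205
Set Φ(δ − 1.960) = 0.9; then δ − 1.960 = Φ⁻¹(0.9) = 1.282, giving δ = 3.242.
(Ignoring the negligible lower-tail rejection probability gives the usual closed-form inversion.)
δ = d·√(n/2) ⇒ n = 2(δ/d)² = 2 × (3.242 / 0.8205)² = 31.21.
Round up to the next whole unit.

n = 32 per group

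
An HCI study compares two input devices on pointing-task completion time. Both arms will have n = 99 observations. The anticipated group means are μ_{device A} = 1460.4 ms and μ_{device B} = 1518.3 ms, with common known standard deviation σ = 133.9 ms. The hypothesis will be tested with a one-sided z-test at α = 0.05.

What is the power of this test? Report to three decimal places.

Standardized effect: d = |μ_{device A} − μ_{device B}| / σ = |1460.4 − 1518.3| / 133.9 = 0.4324
Noncentrality parameter: δ = d·√(n/2) = 0.4324 × √(99/2) = 3.0423
One-sided α = 0.05 → critical value z_{0.05} = 1.645.
Power = P(Z > 1.645 − δ) = Φ(1.397) = 0.9189.

Power ≈ 0.919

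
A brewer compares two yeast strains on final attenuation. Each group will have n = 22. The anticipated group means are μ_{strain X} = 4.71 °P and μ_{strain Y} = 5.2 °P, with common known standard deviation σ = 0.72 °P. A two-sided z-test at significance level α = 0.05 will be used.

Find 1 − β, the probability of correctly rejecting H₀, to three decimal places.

Power ≈ 0.617

Standardized effect: d = |μ_{strain X} − μ_{strain Y}| / σ = |4.71 − 5.2| / 0.72 = 0.6806
Noncentrality parameter: δ = d·√(n/2) = 0.6806 × √(22/2) = 2.2571
Critical value for a two-sided test at α = 0.05: z_{α/2} = 1.960.
Power = Φ(δ − 1.960) + Φ(−δ − 1.960) = Φ(0.297) + Φ(-4.217) = 0.6168 + 0.0000 = 0.6168.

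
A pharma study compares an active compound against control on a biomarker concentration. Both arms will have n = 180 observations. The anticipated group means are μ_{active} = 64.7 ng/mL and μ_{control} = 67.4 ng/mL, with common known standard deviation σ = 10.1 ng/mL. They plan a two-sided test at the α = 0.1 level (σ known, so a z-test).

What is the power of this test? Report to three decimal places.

Power ≈ 0.814

Standardized effect: d = |μ_{active} − μ_{control}| / σ = |64.7 − 67.4| / 10.1 = 0.2673
Noncentrality parameter: δ = d·√(n/2) = 0.2673 × √(180/2) = 2.5361
Two-sided α = 0.1 → critical value z_{0.05} = 1.645.
Power = Φ(δ − 1.645) + Φ(−δ − 1.645) = Φ(0.891) + Φ(-4.181) = 0.8136 + 0.0000 = 0.8136.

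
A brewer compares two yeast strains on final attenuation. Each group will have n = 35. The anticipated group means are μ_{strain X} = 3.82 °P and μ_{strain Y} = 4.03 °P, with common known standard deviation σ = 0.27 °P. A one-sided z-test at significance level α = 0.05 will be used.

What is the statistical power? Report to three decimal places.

Standardized effect: d = |μ_{strain X} − μ_{strain Y}| / σ = |3.82 − 4.03| / 0.27 = 0.7778
Noncentrality parameter: δ = d·√(n/2) = 0.7778 × √(35/2) = 3.2537
One-sided α = 0.05 → critical value z_{0.05} = 1.645.
Power = Φ(δ − 1.645) = Φ(1.609) = 0.9462.

Power ≈ 0.946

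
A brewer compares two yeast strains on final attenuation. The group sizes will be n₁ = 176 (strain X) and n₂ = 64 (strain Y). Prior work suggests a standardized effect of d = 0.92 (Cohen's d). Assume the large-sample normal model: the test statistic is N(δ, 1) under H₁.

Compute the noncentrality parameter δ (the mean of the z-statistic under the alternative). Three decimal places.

δ ≈ 6.303

δ = d / √(1/n₁ + 1/n₂) = 0.92 / √(1/176 + 1/64) = 6.3027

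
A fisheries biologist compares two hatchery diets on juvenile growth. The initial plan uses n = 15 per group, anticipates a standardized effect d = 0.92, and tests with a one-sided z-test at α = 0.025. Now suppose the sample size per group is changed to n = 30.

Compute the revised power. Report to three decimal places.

Power ≈ 0.946

With n = 30 per group: δ = d·√(n/2) = 0.92 × √(30/2) = 3.5631. Critical value z_{0.025} = 1.960.
Revised power = Φ(δ − 1.960) = Φ(1.603) = 0.9456.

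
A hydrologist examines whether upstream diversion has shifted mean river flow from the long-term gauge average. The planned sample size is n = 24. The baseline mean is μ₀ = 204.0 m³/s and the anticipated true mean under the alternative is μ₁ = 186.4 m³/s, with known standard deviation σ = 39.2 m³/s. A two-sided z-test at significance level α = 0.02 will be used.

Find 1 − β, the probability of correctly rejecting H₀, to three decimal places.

Standardized effect: d = |μ₁ − μ₀| / σ = |186.4 − 204.0| / 39.2 = 0.4490
Noncentrality parameter: λ = d·√n = 0.4490 × √24 = 2.1995
Critical value for a two-sided test at α = 0.02: z_{α/2} = 2.326.
Power = Φ(λ − 2.326) + Φ(−λ − 2.326) = Φ(-0.127) + Φ(-4.526) = 0.4495 + 0.0000 = 0.4495.

Power ≈ 0.450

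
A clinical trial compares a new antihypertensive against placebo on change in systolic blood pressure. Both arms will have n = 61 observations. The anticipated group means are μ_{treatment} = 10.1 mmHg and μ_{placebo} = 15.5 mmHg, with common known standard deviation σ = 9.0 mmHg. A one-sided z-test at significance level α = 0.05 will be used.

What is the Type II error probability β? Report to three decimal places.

β ≈ 0.048

Standardized effect: d = |μ_{treatment} − μ_{placebo}| / σ = |10.1 − 15.5| / 9.0 = 0.6000
Noncentrality parameter: δ = d·√(n/2) = 0.6000 × √(61/2) = 3.3136
Critical value for a one-sided test at α = 0.05: z_α = 1.645.
Power = Φ(δ − 1.645) = Φ(1.669) = 0.9524.
Type II error: β = 1 − power = 1 − 0.9524 = 0.0476.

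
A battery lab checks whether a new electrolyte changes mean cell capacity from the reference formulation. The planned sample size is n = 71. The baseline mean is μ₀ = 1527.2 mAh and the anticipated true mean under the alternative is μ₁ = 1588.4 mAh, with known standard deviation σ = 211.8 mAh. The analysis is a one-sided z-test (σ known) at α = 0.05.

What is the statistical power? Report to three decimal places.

Standardized effect: d = |μ₁ − μ₀| / σ = |1588.4 − 1527.2| / 211.8 = 0.2890
Noncentrality parameter: δ = d·√n = 0.2890 × √71 = 2.4348
One-sided α = 0.05 → critical value z_{0.05} = 1.645.
Power = Φ(δ − 1.645) = Φ(0.790) = 0.7852.

Power ≈ 0.785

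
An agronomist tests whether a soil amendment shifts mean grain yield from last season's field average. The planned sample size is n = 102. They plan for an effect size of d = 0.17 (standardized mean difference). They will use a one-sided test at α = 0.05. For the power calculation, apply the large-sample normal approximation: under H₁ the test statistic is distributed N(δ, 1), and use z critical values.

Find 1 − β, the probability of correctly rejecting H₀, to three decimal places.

Power ≈ 0.529

Noncentrality parameter: δ = d·√n = 0.17 × √102 = 1.7169
One-sided α = 0.05 → critical value z_{0.05} = 1.645.
Power = Φ(δ − 1.645) = Φ(0.072) = 0.5287.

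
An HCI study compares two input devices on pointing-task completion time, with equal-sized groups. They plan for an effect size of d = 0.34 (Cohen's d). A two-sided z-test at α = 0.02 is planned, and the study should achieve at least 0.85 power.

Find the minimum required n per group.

Set Φ(δ − 2.326) = 0.85; then δ − 2.326 = Φ⁻¹(0.85) = 1.036, giving δ = 3.363.
(For δ > 0 the lower-tail rejection region contributes negligibly to power, so the one-term inversion is standard.)
δ = d·√(n/2) ⇒ n = 2(δ/d)² = 2 × (3.363 / 0.34)² = 195.65.
Round up to the next whole unit.

n = 196 per group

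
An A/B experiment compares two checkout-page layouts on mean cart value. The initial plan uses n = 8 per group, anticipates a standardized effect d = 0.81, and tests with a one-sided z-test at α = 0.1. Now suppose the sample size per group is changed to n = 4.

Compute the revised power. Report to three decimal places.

Power ≈ 0.446

With n = 4 per group: δ = d·√(n/2) = 0.81 × √(4/2) = 1.1455. Critical value z_{0.1} = 1.282.
Revised power = Φ(δ − 1.282) = Φ(-0.136) = 0.4459.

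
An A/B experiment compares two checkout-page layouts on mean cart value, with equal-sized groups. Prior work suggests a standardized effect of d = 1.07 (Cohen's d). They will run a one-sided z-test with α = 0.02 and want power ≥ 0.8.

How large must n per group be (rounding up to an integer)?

n = 15 per group

For power 0.8 need Φ(δ − z_{0.02}) = 0.8, so δ = z_{0.02} + z_{0.20} = 2.054 + 0.842 = 2.895.
δ = d·√(n/2) ⇒ n = 2(δ/d)² = 2 × (2.895 / 1.07)² = 14.64.
Rounding up, n = 15 per group.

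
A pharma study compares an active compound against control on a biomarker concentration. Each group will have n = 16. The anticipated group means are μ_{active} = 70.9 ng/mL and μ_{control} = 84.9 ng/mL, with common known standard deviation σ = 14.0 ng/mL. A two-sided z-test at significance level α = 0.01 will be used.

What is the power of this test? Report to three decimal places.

Power ≈ 0.600

Standardized effect: d = |μ_{active} − μ_{control}| / σ = |70.9 − 84.9| / 14.0 = 1.0000
Noncentrality parameter: δ = d·√(n/2) = 1.0000 × √(16/2) = 2.8284
Two-sided α = 0.01 → critical value z_{0.005} = 2.576.
Power = Φ(δ − 2.576) + Φ(−δ − 2.576) = Φ(0.253) + Φ(-5.404) = 0.5997 + 0.0000 = 0.5997.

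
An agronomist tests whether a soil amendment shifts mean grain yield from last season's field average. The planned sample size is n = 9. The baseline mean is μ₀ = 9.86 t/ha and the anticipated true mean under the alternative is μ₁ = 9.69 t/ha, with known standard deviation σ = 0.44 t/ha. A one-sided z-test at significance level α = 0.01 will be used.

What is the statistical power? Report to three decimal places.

Power ≈ 0.122

Standardized effect: d = |μ₁ − μ₀| / σ = |9.69 − 9.86| / 0.44 = 0.3864
Noncentrality parameter: δ = d·√n = 0.3864 × √9 = 1.1591
Critical value for a one-sided test at α = 0.01: z_α = 2.326.
Power = Φ(δ − 2.326) = Φ(-1.167) = 0.1216.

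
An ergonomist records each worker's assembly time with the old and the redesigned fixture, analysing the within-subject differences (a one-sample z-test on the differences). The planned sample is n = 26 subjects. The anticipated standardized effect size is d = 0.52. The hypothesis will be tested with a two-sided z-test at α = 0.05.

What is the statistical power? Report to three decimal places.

Power ≈ 0.755

Noncentrality parameter: λ = d·√n = 0.52 × √26 = 2.6515
Critical value for a two-sided test at α = 0.05: z_{α/2} = 1.960.
Power = Φ(λ − 1.960) + Φ(−λ − 1.960) = Φ(0.692) + Φ(-4.611) = 0.7554 + 0.0000 = 0.7554.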